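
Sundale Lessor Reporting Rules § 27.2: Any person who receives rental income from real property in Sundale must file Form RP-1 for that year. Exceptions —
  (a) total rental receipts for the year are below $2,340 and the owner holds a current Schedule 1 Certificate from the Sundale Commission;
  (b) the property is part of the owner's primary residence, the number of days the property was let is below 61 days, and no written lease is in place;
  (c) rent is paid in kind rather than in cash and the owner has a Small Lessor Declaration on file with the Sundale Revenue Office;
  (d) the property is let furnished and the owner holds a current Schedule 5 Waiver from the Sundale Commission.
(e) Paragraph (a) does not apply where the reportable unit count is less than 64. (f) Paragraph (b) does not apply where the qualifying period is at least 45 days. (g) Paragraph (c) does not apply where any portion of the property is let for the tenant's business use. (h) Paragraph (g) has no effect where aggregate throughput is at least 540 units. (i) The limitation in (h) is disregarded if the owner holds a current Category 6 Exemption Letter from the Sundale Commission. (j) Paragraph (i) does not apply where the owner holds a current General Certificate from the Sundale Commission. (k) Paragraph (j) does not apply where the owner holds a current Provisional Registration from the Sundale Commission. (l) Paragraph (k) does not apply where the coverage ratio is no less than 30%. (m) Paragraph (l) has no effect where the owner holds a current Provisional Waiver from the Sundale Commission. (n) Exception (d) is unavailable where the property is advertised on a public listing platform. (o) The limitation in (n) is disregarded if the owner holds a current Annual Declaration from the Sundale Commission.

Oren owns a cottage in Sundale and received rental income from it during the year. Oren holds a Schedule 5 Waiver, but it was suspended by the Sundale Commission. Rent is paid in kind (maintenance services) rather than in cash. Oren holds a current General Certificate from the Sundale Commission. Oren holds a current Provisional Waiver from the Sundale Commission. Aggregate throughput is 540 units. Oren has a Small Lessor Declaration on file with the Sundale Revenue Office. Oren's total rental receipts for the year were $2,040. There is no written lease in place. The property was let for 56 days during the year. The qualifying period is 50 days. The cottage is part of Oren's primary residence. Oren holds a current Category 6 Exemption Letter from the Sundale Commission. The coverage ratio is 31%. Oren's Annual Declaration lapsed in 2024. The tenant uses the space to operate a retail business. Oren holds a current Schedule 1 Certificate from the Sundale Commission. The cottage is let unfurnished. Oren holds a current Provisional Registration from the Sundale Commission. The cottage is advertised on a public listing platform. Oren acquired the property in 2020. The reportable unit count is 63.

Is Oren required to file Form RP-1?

Yes — Oren must file Form RP-1.

Exception (a): total rental receipts for the year are $2,040, below the $2,340 limit; a current Schedule 1 Certificate is held — every condition holds. But: (e) operates against (a): the reportable unit count is 63, less than the 64 limit. So (a) is unavailable.
Exception (b) is satisfied on its face — the cottage is part of the primary residence; the number of days the property was let is 56 days, below the 61 days limit; there is no written lease. But: (f) applies — the qualifying period is 50 days, meeting the 45 days threshold. So (b) is unavailable.
Exception (c): rent is paid in kind; a Small Lessor Declaration is on file — every condition holds. But: (g) operates against (c): the space is let for business use. (h) would limit (g) — aggregate throughput is 540 units, meeting the 540 units threshold — but (i) sets (h) aside: (i) operates against (h): a current Category 6 Exemption Letter is held. (j) would limit (i) — a current General Certificate is held — but (k) sets (j) aside: (k) operates against (j): a current Provisional Registration is held. (l) would limit (k) — the coverage ratio is 31%, meeting the 30% threshold — but (m) sets (l) aside: (m) operates — a current Provisional Waiver is held. So (c) is unavailable.
Exception (d) fails — the property is let unfurnished.
No exception applies. The general rule governs.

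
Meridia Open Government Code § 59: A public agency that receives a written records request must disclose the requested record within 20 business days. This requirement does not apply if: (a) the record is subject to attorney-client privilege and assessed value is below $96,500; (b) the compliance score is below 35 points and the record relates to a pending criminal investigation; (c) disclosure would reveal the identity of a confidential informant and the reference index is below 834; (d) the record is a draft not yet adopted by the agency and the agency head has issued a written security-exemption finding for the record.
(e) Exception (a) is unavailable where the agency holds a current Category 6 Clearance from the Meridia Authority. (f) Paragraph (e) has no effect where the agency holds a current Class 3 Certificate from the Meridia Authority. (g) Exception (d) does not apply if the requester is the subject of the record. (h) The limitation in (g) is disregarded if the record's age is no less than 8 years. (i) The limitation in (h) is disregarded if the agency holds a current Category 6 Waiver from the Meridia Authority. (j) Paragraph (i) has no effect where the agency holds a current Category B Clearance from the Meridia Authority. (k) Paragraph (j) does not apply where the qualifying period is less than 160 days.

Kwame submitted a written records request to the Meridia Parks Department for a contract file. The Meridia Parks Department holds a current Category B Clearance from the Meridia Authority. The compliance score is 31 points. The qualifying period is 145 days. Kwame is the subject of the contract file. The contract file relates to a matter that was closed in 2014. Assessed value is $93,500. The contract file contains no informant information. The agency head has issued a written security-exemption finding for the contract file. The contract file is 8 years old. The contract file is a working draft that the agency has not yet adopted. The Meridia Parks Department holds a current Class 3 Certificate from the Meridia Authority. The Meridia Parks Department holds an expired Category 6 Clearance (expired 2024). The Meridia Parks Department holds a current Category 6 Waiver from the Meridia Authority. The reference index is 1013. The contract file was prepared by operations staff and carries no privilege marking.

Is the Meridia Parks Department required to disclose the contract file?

Exception (a) fails — the contract file carries no privilege marking.
Exception (b) requires that the record relates to a pending criminal investigation; but the contract file relates to a closed matter, so (b) is unavailable.
Exception (c) fails — the contract file contains no informant information.
Exception (d): the contract file is an unadopted draft; a written security-exemption finding has been issued — every condition holds. But: (g) operates against (d): Kwame is the subject of the contract file. (h) would limit (g) — the record's age is 8 years, meeting the 8 years threshold — but (i) sets (h) aside: (i) operates against (h): a current Category 6 Waiver is held. (j) is engaged (a current Category B Clearance is held), but is displaced by (k): (k) operates against (j): the qualifying period is 145 days, less than the 160 days limit. (d) is therefore removed.
No exception applies. The general rule governs.

Yes — the Meridia Parks Department must disclose the contract file.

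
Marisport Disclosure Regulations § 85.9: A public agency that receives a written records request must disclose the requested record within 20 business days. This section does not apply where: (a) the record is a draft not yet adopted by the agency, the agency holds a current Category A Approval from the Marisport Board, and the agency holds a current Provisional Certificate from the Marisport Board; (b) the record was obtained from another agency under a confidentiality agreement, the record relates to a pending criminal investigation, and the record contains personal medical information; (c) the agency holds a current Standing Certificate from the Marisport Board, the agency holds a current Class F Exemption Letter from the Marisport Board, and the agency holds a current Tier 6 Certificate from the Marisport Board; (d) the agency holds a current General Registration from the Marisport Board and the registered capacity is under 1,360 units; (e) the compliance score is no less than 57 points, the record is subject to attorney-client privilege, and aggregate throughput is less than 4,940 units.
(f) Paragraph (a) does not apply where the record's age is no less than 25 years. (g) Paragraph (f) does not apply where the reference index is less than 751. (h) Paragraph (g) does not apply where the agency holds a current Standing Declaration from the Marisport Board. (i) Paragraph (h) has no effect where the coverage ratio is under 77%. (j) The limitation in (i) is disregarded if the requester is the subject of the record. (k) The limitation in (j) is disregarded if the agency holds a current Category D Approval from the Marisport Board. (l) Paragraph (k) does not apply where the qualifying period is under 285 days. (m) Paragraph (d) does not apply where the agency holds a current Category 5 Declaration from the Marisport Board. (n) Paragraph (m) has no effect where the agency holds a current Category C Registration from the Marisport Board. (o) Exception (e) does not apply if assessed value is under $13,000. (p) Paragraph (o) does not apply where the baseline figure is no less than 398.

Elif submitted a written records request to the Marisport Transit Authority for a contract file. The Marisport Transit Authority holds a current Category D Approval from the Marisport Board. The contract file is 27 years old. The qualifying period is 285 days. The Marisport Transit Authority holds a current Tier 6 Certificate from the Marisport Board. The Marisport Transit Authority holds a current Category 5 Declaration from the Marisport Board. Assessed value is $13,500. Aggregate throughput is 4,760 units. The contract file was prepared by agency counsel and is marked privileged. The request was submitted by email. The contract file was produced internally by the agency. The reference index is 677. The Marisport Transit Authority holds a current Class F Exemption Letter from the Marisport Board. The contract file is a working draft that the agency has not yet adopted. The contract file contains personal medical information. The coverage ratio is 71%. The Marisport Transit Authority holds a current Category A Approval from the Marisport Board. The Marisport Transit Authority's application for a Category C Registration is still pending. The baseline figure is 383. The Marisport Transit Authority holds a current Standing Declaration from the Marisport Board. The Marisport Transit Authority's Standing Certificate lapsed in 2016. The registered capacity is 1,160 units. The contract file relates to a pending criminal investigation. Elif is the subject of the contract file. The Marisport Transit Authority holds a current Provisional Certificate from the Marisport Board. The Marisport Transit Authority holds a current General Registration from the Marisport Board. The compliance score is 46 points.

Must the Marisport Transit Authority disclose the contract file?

No — exception (a) applies; the Marisport Transit Authority is not required to disclose the contract file.

Exception (a)'s conditions are all satisfied: the contract file is an unadopted draft; a current Category A Approval is held; a current Provisional Certificate is held. Considering the limiting provisions: (f) would limit (a) — the record's age is 27 years, meeting the 25 years threshold — but (g) sets (f) aside: (g) operates against (f): the reference index is 677, less than the 751 limit. (h) would limit (g) — a current Standing Declaration is held — but (i) sets (h) aside: (i) is engaged — the coverage ratio is 71%, under the 77% limit. (j) operates (Elif is the subject of the contract file), but is overridden by (k): (k) operates against (j): a current Category D Approval is held. (l) is not triggered (the qualifying period is 285 days, not under 285 days), so (k) stands. So (a) applies.
Exception (b) does not apply: the contract file was produced internally.
Exception (c) fails — the Standing Certificate is not current.
Exception (d) is satisfied on its face — a current General Registration is held; the registered capacity is 1,160 units, under the 1,360 units limit. But applying paragraphs (m)–(n): (m) operates against (d): a current Category 5 Declaration is held. (n) does not operate here (there is no Category C Registration in force), so (m) stands. So (d) is unavailable.
Exception (e) requires that the compliance score is no less than 57 points; but the compliance score is 46 points, short of 57 points, so (e) is unavailable.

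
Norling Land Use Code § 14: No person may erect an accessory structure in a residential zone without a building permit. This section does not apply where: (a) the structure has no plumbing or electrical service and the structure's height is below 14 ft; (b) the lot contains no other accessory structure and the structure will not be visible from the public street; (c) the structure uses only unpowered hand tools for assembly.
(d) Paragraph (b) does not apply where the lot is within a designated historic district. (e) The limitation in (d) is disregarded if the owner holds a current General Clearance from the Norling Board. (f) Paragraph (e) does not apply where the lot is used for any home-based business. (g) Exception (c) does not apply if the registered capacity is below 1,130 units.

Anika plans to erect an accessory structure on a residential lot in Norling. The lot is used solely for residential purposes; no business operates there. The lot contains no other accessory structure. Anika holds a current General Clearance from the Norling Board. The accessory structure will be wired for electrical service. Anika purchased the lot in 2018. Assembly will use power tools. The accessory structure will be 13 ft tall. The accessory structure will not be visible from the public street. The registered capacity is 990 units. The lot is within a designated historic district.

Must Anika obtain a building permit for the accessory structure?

Exception (a) does not apply: electrical service is planned.
All of (b)'s requirements are met (the lot has no other accessory structure; the structure will not be visible from the street). Applying paragraphs (d)–(f): (d) would limit (b) — the lot is in a historic district — but (e) sets (d) aside: (e) applies — a current General Clearance is held. (f) does not operate here (the lot is solely residential), so (e) stands. So (b) applies.
Exception (c) does not apply: assembly uses power tools.

No — exception (b) applies; Anika does not need a building permit.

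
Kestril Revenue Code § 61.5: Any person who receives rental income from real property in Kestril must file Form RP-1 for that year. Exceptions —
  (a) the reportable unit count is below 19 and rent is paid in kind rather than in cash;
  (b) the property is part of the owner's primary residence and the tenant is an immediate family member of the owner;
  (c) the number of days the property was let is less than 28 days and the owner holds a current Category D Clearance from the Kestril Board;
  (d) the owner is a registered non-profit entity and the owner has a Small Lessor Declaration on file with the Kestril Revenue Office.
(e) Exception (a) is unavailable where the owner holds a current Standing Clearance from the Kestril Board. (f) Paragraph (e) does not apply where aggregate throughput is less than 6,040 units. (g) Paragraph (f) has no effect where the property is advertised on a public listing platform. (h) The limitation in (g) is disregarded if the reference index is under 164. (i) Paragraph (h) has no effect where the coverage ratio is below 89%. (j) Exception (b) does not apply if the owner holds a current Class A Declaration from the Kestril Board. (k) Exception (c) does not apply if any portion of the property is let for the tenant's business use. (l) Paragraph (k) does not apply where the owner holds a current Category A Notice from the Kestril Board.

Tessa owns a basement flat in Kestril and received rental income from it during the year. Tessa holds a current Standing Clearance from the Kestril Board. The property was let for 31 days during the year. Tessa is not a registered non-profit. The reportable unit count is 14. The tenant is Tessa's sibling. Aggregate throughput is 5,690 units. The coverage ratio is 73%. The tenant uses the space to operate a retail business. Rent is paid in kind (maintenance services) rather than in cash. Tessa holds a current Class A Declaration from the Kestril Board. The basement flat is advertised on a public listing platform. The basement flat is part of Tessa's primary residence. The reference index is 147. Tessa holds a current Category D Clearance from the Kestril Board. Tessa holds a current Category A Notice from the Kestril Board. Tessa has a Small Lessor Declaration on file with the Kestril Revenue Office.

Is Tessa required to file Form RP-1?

Yes — Tessa must file Form RP-1.

Exception (a): the reportable unit count is 14, below the 19 limit; rent is paid in kind — every condition holds. But applying paragraphs (e)–(i): (e) applies — a current Standing Clearance is held. (f) would limit (e) — aggregate throughput is 5,690 units, less than the 6,040 units limit — but (g) sets (f) aside: (g) operates — the property is publicly advertised. (h) would limit (g) — the reference index is 147, under the 164 limit — but (i) sets (h) aside: (i) operates against (h): the coverage ratio is 73%, below the 89% limit. Exception (a) does not apply.
Exception (b) is satisfied on its face — the basement flat is part of the primary residence; the tenant is an immediate family member. But: (j) operates against (b): a current Class A Declaration is held. So (b) is unavailable.
Exception (c) fails — the number of days the property was let is 31 days, not less than 28 days.
Exception (d) does not apply: Tessa is not a registered non-profit.
No exception is made out. Tessa falls within the general rule.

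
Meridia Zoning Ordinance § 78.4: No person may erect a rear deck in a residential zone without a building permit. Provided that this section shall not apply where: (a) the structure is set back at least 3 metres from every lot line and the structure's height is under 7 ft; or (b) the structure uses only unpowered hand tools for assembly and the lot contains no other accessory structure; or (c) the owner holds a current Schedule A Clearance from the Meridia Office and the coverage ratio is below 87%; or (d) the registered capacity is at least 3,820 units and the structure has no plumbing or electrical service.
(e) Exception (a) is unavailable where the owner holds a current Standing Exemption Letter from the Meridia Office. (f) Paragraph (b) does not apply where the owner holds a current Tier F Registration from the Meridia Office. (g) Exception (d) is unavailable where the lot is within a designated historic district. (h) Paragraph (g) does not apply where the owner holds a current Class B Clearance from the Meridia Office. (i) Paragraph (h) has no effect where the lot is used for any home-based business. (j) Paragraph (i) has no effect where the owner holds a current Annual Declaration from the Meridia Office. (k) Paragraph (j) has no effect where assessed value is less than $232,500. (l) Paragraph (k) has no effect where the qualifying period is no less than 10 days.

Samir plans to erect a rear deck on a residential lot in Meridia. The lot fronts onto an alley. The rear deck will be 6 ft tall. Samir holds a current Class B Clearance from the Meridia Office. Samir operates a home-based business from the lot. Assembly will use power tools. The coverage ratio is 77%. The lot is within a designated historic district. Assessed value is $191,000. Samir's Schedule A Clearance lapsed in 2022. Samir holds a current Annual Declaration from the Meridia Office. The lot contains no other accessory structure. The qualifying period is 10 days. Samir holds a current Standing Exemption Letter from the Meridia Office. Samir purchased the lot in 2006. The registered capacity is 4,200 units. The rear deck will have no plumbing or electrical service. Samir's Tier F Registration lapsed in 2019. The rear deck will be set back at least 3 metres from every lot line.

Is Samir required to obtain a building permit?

Exception (a) is satisfied on its face — the setback is at least 3 m on every side; the structure's height is 6 ft, under the 7 ft limit. Turning to paragraph (e): (e) operates — a current Standing Exemption Letter is held. (a) is therefore removed.
Exception (b) fails — assembly uses power tools.
Exception (c) does not apply: no current Schedule A Clearance is held.
Exception (d) is satisfied on its face — the registered capacity is 4,200 units, meeting the 3,820 units threshold; there is no plumbing or electrical service. Considering the limiting provisions: (g) is triggered (the lot is in a historic district), but is itself disapplied by (h): (h) applies — a current Class B Clearance is held. (i) is triggered (a home-based business operates on the lot), but is displaced by (j): (j) operates against (i): a current Annual Declaration is held. (k) would limit (j) — assessed value is $191,000, less than the $232,500 limit — but (l) sets (k) aside: (l) applies — the qualifying period is 10 days, meeting the 10 days threshold. (d) remains available.

No — exception (d) applies; Samir does not need a building permit.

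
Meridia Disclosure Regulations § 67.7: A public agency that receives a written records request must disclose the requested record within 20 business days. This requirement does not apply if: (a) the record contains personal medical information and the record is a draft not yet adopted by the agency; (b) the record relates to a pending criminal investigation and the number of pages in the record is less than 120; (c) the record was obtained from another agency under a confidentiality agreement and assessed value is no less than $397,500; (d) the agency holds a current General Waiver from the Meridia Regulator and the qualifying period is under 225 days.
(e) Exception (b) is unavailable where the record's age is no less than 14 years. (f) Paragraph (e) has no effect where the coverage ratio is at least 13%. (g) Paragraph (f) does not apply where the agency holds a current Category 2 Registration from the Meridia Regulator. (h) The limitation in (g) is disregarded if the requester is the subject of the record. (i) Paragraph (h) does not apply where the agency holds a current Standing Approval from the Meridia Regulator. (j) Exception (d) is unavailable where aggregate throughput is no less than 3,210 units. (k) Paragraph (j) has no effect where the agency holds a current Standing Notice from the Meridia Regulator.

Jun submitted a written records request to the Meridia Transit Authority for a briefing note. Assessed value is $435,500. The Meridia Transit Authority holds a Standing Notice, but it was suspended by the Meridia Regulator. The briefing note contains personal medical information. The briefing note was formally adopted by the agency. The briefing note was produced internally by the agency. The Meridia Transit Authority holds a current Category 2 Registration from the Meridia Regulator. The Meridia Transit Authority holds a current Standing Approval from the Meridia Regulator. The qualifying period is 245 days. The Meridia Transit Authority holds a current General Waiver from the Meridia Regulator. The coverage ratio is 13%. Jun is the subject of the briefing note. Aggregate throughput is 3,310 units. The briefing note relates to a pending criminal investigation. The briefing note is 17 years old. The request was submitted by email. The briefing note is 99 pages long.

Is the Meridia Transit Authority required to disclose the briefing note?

Exception (a) fails — the briefing note has been formally adopted.
All of (b)'s requirements are met (the briefing note relates to a pending investigation; the number of pages in the record is 99, less than the 120 limit). Turning to paragraphs (e)–(i): (e) operates against (b): the record's age is 17 years, meeting the 14 years threshold. (f) would limit (e) — the coverage ratio is 13%, meeting the 13% threshold — but (g) sets (f) aside: (g) operates against (f): a current Category 2 Registration is held. (h) would limit (g) — Jun is the subject of the briefing note — but (i) sets (h) aside: (i) applies — a current Standing Approval is held. (b) is therefore removed.
Exception (c) fails — the briefing note was produced internally.
Exception (d) fails — the qualifying period is 245 days, not under 225 days.
No exception is made out. the Meridia Transit Authority falls within the general rule.

Yes — the Meridia Transit Authority must disclose the briefing note.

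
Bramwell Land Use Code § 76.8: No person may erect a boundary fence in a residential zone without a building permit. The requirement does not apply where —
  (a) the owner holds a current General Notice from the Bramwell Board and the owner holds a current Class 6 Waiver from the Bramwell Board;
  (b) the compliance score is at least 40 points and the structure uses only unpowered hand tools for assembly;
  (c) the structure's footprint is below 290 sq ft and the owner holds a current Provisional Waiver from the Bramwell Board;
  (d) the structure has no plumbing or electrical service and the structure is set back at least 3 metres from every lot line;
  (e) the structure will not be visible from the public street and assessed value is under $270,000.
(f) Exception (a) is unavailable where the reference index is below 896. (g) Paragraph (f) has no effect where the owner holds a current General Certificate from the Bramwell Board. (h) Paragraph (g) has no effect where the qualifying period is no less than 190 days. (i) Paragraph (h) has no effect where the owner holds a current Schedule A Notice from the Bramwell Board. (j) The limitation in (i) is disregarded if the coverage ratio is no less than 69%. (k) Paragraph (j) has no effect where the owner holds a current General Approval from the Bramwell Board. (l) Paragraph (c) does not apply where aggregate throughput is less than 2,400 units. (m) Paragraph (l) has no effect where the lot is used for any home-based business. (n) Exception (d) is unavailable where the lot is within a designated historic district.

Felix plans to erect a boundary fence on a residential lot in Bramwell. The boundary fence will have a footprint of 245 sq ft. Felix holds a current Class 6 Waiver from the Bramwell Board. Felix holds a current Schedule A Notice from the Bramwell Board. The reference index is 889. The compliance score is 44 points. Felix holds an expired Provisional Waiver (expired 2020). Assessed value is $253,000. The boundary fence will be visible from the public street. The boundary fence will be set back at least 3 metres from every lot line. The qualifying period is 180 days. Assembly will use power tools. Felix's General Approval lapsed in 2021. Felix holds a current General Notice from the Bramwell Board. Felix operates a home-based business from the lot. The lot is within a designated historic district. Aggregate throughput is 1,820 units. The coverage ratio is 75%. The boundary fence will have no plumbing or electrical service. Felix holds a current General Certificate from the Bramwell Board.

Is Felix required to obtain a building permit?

Exception (a) is satisfied on its face — a current General Notice is held; a current Class 6 Waiver is held. Under paragraphs (f)–(k): (f) would limit (a) — the reference index is 889, below the 896 limit — but (g) sets (f) aside: (g) operates against (f): a current General Certificate is held. (h), which would lift (g), does not operate here — the qualifying period is 180 days, short of 190 days. (a) remains available.
Exception (b) does not apply: assembly uses power tools.
Exception (c) fails — there is no Provisional Waiver in force.
Exception (d): there is no plumbing or electrical service; the setback is at least 3 m on every side — every condition holds. However, paragraph (n) must be considered: (n) operates against (d): the lot is in a historic district. Exception (d) does not apply.
Exception (e) does not apply: the structure will be visible from the street.

No — exception (a) applies; Felix does not need a building permit.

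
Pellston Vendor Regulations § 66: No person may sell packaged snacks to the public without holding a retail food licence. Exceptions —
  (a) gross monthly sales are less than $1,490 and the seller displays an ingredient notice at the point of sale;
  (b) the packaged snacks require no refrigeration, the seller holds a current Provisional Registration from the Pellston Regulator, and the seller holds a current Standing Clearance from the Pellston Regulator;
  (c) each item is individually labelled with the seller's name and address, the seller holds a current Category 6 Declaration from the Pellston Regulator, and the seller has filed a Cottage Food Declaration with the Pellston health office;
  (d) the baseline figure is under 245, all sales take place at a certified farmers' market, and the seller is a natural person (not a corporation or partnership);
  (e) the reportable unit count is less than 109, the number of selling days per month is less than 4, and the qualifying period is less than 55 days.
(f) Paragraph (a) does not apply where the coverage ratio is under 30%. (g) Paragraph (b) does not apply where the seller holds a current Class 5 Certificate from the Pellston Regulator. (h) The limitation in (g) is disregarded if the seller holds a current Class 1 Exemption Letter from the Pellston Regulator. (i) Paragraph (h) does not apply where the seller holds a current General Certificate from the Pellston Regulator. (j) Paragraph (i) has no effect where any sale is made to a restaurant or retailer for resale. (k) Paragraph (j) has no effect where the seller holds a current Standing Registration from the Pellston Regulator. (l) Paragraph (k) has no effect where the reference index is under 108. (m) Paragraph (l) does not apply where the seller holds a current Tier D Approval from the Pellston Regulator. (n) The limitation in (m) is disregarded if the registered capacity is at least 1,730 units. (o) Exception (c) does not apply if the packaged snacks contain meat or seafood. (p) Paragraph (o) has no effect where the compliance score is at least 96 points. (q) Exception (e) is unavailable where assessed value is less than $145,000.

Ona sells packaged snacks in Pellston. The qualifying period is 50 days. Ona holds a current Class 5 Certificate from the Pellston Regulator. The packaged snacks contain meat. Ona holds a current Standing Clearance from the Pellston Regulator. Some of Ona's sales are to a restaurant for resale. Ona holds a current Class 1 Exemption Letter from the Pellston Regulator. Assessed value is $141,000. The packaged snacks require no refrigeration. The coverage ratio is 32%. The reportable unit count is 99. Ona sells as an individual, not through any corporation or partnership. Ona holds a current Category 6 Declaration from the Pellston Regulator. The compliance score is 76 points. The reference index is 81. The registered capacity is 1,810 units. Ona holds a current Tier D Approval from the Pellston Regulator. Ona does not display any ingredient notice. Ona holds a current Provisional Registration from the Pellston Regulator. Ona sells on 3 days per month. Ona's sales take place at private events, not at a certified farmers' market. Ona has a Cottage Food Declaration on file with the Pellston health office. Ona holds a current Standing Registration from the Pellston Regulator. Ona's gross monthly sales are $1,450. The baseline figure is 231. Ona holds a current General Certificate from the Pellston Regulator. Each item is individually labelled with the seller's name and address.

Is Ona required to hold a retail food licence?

No — exception (b) applies; Ona is not required to hold a retail food licence.

Exception (a) does not apply: no ingredient notice is displayed.
Exception (b)'s conditions are all satisfied: the packaged snacks are shelf-stable; a current Provisional Registration is held; a current Standing Clearance is held. Applying paragraphs (g)–(n): (g) applies (a current Class 5 Certificate is held), but is itself disapplied by (h): (h) applies — a current Class 1 Exemption Letter is held. (i) is engaged (a current General Certificate is held), but yields to (j): (j) operates against (i): some sales are to a restaurant for resale. (k) applies (a current Standing Registration is held), but is overridden by (l): (l) operates against (k): the reference index is 81, under the 108 limit. (m) would limit (l) — a current Tier D Approval is held — but (n) sets (m) aside: (n) is triggered — the registered capacity is 1,810 units, meeting the 1,730 units threshold. Exception (b) stands.
Exception (c)'s conditions are all satisfied: items are individually labelled; a current Category 6 Declaration is held; a Cottage Food Declaration is on file. Turning to paragraphs (o)–(p): (o) is engaged — the packaged snacks contain meat. (p) is not triggered (the compliance score is 76 points, short of 96 points), so (o) stands. Exception (c) does not apply.
Exception (d) does not apply: sales are at private events, not a certified farmers' market.
Exception (e) is satisfied on its face — the reportable unit count is 99, less than the 109 limit; the number of selling days per month is 3, less than the 4 limit; the qualifying period is 50 days, less than the 55 days limit. Turning to paragraph (q): (q) operates against (e): assessed value is $141,000, less than the $145,000 limit. So (e) is unavailable.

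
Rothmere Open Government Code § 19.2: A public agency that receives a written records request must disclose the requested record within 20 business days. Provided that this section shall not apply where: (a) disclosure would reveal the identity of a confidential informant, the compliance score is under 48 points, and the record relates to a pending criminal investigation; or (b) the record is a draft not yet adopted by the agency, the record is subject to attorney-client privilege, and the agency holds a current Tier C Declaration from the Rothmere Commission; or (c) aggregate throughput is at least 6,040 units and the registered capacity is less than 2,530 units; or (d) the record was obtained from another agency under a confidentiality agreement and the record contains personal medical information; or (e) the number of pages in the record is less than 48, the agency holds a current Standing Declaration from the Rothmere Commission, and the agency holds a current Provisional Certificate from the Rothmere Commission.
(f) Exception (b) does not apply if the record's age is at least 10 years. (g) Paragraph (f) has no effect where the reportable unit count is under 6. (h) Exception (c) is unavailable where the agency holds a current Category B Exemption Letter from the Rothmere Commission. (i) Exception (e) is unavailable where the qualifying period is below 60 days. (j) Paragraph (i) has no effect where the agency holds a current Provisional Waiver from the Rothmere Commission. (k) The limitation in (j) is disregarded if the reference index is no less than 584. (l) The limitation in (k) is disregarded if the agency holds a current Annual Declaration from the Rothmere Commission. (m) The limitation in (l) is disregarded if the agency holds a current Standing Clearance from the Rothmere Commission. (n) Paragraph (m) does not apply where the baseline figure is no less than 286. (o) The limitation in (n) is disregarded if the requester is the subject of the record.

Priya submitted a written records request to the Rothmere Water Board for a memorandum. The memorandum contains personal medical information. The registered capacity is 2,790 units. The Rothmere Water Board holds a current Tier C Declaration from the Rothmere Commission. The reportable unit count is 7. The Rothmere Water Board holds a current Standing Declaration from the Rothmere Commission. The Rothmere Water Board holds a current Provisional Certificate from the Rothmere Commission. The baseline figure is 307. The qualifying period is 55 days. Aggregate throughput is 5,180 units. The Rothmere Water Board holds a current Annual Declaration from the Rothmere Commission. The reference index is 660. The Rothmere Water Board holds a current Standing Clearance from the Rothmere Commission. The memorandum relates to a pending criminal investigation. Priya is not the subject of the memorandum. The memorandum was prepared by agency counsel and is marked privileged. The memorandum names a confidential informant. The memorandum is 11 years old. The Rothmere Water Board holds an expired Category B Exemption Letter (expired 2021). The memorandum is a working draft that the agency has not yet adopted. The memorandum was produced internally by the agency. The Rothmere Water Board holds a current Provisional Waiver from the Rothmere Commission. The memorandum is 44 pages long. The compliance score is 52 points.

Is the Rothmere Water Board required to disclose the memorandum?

Exception (a) fails — the compliance score is 52 points, not under 48 points.
Exception (b)'s conditions are all satisfied: the memorandum is an unadopted draft; the memorandum is privileged; a current Tier C Declaration is held. But: (f) operates — the record's age is 11 years, meeting the 10 years threshold. (g), which would lift (f), is not triggered — the reportable unit count is 7, not under 6. So (b) is unavailable.
Exception (c) requires that aggregate throughput is at least 6,040 units; but aggregate throughput is 5,180 units, short of 6,040 units, so (c) is unavailable.
Exception (d) fails — the memorandum was produced internally.
Exception (e) is satisfied on its face — the number of pages in the record is 44, less than the 48 limit; a current Standing Declaration is held; a current Provisional Certificate is held. Under paragraphs (i)–(o): (i) would limit (e) — the qualifying period is 55 days, below the 60 days limit — but (j) sets (i) aside: (j) operates against (i): a current Provisional Waiver is held. (k) would limit (j) — the reference index is 660, meeting the 584 threshold — but (l) sets (k) aside: (l) operates against (k): a current Annual Declaration is held. (m) applies (a current Standing Clearance is held), but yields to (n): (n) operates against (m): the baseline figure is 307, meeting the 286 threshold. (o), which would lift (n), is not triggered — Priya is not the subject of the memorandum. So (e) applies.

No — exception (e) applies; the Rothmere Water Board is not required to disclose the memorandum.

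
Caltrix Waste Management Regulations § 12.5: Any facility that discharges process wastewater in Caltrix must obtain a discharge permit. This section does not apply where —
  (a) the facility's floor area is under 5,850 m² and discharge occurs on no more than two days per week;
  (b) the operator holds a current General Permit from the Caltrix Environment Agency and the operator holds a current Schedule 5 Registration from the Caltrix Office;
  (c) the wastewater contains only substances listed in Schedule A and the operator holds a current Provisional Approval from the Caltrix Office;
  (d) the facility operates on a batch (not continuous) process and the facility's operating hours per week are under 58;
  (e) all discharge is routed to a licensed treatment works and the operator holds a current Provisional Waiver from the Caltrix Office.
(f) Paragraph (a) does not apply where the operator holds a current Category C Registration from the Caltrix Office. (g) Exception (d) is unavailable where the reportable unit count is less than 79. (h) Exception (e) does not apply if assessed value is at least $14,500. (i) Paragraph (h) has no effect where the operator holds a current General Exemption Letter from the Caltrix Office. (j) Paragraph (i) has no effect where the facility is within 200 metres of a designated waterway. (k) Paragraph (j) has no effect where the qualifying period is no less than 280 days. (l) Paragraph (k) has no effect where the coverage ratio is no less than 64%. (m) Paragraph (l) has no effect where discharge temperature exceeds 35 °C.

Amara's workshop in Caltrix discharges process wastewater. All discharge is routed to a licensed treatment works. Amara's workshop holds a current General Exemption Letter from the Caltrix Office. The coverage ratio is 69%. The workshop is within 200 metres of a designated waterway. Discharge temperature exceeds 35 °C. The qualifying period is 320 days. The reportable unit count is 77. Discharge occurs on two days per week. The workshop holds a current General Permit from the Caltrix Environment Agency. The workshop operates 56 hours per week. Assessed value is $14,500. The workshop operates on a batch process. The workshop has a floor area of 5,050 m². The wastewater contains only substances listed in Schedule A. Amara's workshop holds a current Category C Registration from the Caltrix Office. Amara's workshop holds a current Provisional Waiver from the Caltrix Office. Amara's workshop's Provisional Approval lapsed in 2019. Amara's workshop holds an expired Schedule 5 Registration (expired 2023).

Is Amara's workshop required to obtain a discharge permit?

All of (a)'s requirements are met (the facility's floor area is 5,050 m², under the 5,850 m² limit; discharge occurs on no more than two days per week). But applying paragraph (f): (f) operates against (a): a current Category C Registration is held. (a) is therefore removed.
Exception (b) requires that the operator holds a current Schedule 5 Registration from the Caltrix Office; but the Schedule 5 Registration is not current, so (b) is unavailable.
Exception (c) does not apply: there is no Provisional Approval in force.
Exception (d)'s conditions are all satisfied: the facility operates on a batch process; the facility's operating hours per week are 56, under the 58 limit. However, paragraph (g) must be considered: (g) operates against (d): the reportable unit count is 77, less than the 79 limit. So (d) is unavailable.
All of (e)'s requirements are met (discharge is routed to a licensed treatment works; a current Provisional Waiver is held). Under paragraphs (h)–(m): (h) would limit (e) — assessed value is $14,500, meeting the $14,500 threshold — but (i) sets (h) aside: (i) operates against (h): a current General Exemption Letter is held. (j) operates (the workshop is within 200 m of a designated waterway), but is itself disapplied by (k): (k) operates — the qualifying period is 320 days, meeting the 280 days threshold. (l) applies (the coverage ratio is 69%, meeting the 64% threshold), but is overridden by (m): (m) operates against (l): discharge temperature exceeds 35 °C. Exception (e) stands.

No — exception (e) applies; Amara's workshop is not required to obtain a discharge permit.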